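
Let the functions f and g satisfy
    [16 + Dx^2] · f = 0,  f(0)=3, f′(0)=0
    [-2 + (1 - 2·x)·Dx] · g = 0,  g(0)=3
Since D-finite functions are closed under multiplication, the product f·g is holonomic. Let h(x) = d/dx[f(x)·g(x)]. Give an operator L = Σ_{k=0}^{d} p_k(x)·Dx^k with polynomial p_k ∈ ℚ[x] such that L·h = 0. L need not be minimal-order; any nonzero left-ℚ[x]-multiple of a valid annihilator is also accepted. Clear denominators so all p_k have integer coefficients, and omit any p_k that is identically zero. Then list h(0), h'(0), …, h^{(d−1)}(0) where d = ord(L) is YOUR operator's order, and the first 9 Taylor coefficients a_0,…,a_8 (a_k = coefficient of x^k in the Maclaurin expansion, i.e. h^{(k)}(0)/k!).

f: a_k = 3, 0, -24, 0, 32, 0, -256/15, 0, 512/105, …
g: a_k = 3, 6, 12, 24, 48, 96, 192, 384, 768, …
h₀=f·g: eliminate ⇒ L₀, order ≤ 2·1.
h₀' ⇒ L via d/dx closure of L₀.
L = (8 - 64·x + 64·x^2) + (-4 + 8·x)·Dx + (1 - 4·x + 4·x^2)·Dx^2  (order 2).
h: a_k = 18, -72, -216, -192, -480, -7296/5, -17024/5, -268288/35, -603648/35, …
ICs: h(0) = 18, h′(0) = -72.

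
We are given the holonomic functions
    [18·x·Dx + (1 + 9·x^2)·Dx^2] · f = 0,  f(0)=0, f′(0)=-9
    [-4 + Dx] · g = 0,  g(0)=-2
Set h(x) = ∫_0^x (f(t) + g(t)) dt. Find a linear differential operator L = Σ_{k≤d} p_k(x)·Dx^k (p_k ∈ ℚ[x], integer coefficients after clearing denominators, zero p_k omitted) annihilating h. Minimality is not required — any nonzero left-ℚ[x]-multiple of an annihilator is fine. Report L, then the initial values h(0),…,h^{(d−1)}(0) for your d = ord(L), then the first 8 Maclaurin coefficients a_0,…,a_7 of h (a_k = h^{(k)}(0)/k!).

f: a_k = 0, -9, 0, 27, 0, -729/5, 0, 6561/7, …
g: a_k = -2, -8, -16, -64/3, -64/3, -256/15, -512/45, -2048/315, …
f+g: L₀ = lclm(L_f,L_g), ord ≤ 2+1.
h=∫h₀ ⇒ L = L₀·Dx.
L = (36 - 144·x - 972·x^2 - 1296·x^3)·Dx^2 + (-17 + 99·x^2 - 648·x^4)·Dx^3 + (2 + 9·x + 36·x^2 + 81·x^3 + 162·x^4)·Dx^4  (order 4).
h: a_k = 0, -2, -17/2, -16/3, 17/12, -64/15, -2443/90, -512/315, …
ICs: h(0) = 0, h′(0) = -2, h′′(0) = -17, h′′′(0) = -32.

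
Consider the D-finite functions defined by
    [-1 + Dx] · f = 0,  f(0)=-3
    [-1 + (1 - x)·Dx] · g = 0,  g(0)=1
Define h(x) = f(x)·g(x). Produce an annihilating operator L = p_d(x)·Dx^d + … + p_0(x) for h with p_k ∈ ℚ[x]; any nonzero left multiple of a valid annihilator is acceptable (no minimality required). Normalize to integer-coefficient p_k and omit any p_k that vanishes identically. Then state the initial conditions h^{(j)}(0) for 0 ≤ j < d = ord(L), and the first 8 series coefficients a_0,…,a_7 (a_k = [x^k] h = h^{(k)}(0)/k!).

f: a_k = -3, -3, -3/2, -1/2, -1/8, -1/40, -1/240, -1/1680, …
g: a_k = 1, 1, 1, 1, 1, 1, 1, 1, …
f·g: L₀ = L_f ⊗_s L_g, ord ≤ 1·1.
L = (2 - x) + (-1 + x)·Dx  (order 1).
h: a_k = -3, -6, -15/2, -8, -65/8, -163/20, -1957/240, -685/84, …
ICs: h(0) = -3.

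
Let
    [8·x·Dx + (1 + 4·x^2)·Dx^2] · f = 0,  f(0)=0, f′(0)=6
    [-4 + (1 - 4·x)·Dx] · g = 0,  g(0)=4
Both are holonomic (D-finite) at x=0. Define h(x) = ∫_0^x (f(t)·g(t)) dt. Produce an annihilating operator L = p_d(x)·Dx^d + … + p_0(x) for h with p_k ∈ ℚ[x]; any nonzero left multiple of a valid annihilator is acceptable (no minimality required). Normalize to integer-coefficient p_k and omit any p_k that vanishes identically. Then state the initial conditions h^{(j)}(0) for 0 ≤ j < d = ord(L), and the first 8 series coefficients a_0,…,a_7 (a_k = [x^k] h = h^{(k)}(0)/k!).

L = 32·x·Dx + (8 - 8·x + 64·x^2)·Dx^2 + (-1 + 4·x - 4·x^2 + 16·x^3)·Dx^3  (order 3).
h: a_k = 0, 0, 12, 32, 88, 1408/5, 14272/15, 114176/35, …
ICs: h(0) = 0, h′(0) = 0, h′′(0) = 24.

f: a_k = 0, 6, 0, -8, 0, 96/5, 0, -384/7, …
g: a_k = 4, 16, 64, 256, 1024, 4096, 16384, 65536, …
Product ⇒ symmetric product L₀, ord ≤ 2.
h=∫₀ˣh₀: take L = L₀·Dx.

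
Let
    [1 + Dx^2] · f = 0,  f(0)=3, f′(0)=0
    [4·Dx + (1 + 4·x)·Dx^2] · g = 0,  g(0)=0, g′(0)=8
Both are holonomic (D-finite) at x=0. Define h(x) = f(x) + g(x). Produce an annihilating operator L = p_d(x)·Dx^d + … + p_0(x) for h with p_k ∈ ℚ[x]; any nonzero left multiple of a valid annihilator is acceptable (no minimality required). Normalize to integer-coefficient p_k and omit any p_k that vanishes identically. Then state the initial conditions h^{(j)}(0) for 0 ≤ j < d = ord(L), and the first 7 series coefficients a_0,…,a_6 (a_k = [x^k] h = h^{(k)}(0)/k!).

L = (388 + 32·x + 64·x^2)·Dx + (33 + 140·x + 48·x^2 + 64·x^3)·Dx^2 + (388 + 32·x + 64·x^2)·Dx^3 + (33 + 140·x + 48·x^2 + 64·x^3)·Dx^4  (order 4).
h: a_k = 3, 8, -35/2, 128/3, -1023/8, 2048/5, -109227/80, …
ICs: h(0) = 3, h′(0) = 8, h′′(0) = -35, h′′′(0) = 256.

f: a_k = 3, 0, -3/2, 0, 1/8, 0, -1/240, …
g: a_k = 0, 8, -16, 128/3, -128, 2048/5, -4096/3, …
f+g: L₀ = lclm(L_f,L_g), ord ≤ 2+2.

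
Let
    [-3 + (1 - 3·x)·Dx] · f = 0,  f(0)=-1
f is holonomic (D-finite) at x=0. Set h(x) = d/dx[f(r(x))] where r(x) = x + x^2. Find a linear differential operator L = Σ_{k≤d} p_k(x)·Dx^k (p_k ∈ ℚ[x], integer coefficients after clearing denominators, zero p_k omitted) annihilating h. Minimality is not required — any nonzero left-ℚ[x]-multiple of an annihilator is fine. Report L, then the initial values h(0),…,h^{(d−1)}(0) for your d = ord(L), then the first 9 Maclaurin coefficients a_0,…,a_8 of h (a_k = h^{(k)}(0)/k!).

L = (8 + 18·x + 18·x^2) + (-1 + x + 9·x^2 + 6·x^3)·Dx  (order 1).
h: a_k = -3, -24, -135, -684, -3240, -14742, -65205, -282528, -1205037, …
ICs: h(0) = -3.

f: a_k = -1, -3, -9, -27, -81, -243, -729, -2187, -6561, …
Substitute x→r, Dx→(1/r')Dx; clear ⇒ L₀.
h=h₀': d/dx-closure on L₀ ⇒ L.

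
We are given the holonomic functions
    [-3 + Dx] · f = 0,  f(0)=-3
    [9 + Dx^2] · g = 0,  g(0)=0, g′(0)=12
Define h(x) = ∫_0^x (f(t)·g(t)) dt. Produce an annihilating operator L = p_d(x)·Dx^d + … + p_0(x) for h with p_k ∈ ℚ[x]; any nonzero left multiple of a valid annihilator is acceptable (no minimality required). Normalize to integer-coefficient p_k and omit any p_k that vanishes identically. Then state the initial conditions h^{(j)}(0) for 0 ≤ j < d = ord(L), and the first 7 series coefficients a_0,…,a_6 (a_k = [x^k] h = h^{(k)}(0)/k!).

L = 18·Dx - 6·Dx^2 + Dx^3  (order 3).
h: a_k = 0, 0, -18, -36, -27, 0, 81/5, …
ICs: h(0) = 0, h′(0) = 0, h′′(0) = -36.

f: a_k = -3, -9, -27/2, -27/2, -81/8, -243/40, -243/80, …
g: a_k = 0, 12, 0, -18, 0, 81/10, 0, …
Sym-product of L_f,L_g gives L₀ (≤ ord 2).
Integrate: L := L₀·Dx.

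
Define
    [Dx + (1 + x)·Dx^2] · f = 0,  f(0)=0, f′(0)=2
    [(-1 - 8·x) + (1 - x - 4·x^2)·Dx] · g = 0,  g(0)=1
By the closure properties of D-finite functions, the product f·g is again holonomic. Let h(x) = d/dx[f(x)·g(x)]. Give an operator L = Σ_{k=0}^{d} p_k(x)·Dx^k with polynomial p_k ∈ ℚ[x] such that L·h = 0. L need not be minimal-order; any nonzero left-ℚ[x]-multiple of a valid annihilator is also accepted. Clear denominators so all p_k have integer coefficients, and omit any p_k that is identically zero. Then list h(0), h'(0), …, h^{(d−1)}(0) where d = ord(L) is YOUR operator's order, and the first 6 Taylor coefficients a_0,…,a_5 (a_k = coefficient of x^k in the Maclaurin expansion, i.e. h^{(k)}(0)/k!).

f: a_k = 0, 2, -1, 2/3, -1/2, 2/5, …
g: a_k = 1, 1, 5, 9, 29, 65, …
Sym-product of L_f,L_g gives L₀ (≤ ord 2).
h₀' ⇒ L via d/dx closure of L₀.
L = (236 + 648·x + 576·x^2) + (25 + 277·x + 672·x^2 + 448·x^3)·Dx + (-9 - 16·x + 45·x^2 + 116·x^3 + 64·x^4)·Dx^2  (order 2).
h: a_k = 2, 2, 29, 158/3, 1567/6, 3137/5, …
ICs: h(0) = 2, h′(0) = 2.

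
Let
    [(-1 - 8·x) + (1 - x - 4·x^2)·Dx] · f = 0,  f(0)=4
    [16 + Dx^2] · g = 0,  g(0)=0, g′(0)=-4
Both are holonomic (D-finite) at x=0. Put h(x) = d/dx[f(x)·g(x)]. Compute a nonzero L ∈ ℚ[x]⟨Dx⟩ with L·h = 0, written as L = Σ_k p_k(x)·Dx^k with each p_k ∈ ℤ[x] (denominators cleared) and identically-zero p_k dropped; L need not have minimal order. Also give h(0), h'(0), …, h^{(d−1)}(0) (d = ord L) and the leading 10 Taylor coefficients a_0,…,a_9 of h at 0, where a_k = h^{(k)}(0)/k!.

L = (-12 - 64·x - 224·x^2 + 256·x^3 + 512·x^4) + (-1 - 4·x + 48·x^2 + 128·x^3)·Dx + (1 - 3·x - 10·x^2 + 16·x^3 + 32·x^4)·Dx^2  (order 2).
h: a_k = -16, -32, -112, -1216/3, -1424, -20704/5, -572144/45, -11533696/315, -33580784/315, -170964832/567, …
ICs: h(0) = -16, h′(0) = -32.

f: a_k = 4, 4, 20, 36, 116, 260, 724, 1764, 4660, 11716, …
g: a_k = 0, -4, 0, 32/3, 0, -128/15, 0, 1024/315, 0, -2048/2835, …
L₀ := L_f ⊗_s L_g (sym. prod.), ord ≤ 2.
h=h₀': d/dx-closure on L₀ ⇒ L.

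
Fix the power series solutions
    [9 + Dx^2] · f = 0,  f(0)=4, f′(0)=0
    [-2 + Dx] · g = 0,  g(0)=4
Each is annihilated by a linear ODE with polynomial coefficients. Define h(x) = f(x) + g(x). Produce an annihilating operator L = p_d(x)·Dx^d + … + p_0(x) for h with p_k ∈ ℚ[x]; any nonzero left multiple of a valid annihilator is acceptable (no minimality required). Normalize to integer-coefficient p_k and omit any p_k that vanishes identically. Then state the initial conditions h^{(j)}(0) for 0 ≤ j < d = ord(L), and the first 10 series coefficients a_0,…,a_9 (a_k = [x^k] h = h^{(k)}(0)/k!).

f: a_k = 4, 0, -18, 0, 27/2, 0, -81/20, 0, 729/1120, 0, …
g: a_k = 4, 8, 8, 16/3, 8/3, 16/15, 16/45, 32/315, 8/315, 16/2835, …
L₀ := lclm(L_f,L_g); ord L₀ ≤ 2+1.
L = -18 + 9·Dx - 2·Dx^2 + Dx^3  (order 3).
h: a_k = 8, 8, -10, 16/3, 97/6, 16/15, -133/36, 32/315, 6817/10080, 16/2835, …
ICs: h(0) = 8, h′(0) = 8, h′′(0) = -20.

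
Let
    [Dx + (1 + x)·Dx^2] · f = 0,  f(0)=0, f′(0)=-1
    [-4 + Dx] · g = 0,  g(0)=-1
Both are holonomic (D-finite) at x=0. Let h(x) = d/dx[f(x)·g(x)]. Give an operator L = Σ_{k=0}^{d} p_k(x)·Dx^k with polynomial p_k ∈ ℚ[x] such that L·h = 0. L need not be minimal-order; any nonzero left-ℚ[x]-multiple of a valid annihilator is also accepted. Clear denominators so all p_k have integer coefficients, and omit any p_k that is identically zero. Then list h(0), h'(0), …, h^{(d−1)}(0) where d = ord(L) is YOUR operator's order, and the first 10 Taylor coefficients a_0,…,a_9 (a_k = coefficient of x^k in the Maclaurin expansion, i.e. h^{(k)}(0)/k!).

L = (40 + 96·x + 64·x^2) + (-22 - 52·x - 32·x^2)·Dx + (3 + 7·x + 4·x^2)·Dx^2  (order 2).
h: a_k = 1, 7, 19, 31, 36, 97/3, 1067/45, 659/45, 1649/210, 10439/2835, …
ICs: h(0) = 1, h′(0) = 7.

f: a_k = 0, -1, 1/2, -1/3, 1/4, -1/5, 1/6, -1/7, 1/8, -1/9, …
g: a_k = -1, -4, -8, -32/3, -32/3, -128/15, -256/45, -1024/315, -512/315, -2048/2835, …
L₀ := L_f ⊗_s L_g (sym. prod.), ord ≤ 2.
Differentiate: ansatz ord ≤ ord L₀ ⇒ L.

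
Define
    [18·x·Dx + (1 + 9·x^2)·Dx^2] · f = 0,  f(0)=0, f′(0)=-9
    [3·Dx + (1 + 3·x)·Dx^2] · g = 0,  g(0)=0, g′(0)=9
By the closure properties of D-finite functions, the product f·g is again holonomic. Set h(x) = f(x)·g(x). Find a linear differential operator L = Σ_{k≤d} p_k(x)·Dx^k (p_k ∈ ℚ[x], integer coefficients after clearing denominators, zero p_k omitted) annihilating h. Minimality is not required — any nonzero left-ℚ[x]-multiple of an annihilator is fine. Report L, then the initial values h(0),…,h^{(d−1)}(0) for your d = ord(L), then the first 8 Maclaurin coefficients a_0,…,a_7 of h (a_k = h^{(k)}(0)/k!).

L = (648 + 3564·x + 19440·x^2 + 113724·x^3 + 262440·x^4 + 341172·x^5 + 236196·x^7)·Dx + (162 + 3348·x + 24948·x^2 + 117612·x^3 + 396576·x^4 + 813564·x^5 + 918540·x^6 + 236196·x^7 + 826686·x^8)·Dx^2 + (36 + 576·x + 5184·x^2 + 25272·x^3 + 87480·x^4 + 227448·x^5 + 419904·x^6 + 472392·x^7 + 236196·x^8 + 472392·x^9)·Dx^3 + (5 + 54·x + 333·x^2 + 1512·x^3 + 5346·x^4 + 14580·x^5 + 30618·x^6 + 52488·x^7 + 59049·x^8 + 39366·x^9 + 59049·x^10)·Dx^4  (order 4).
h: a_k = 0, 0, -81, 243/2, 0, 729/4, -9477/5, 72171/20, …
ICs: h(0) = 0, h′(0) = 0, h′′(0) = -162, h′′′(0) = 729.

f: a_k = 0, -9, 0, 27, 0, -729/5, 0, 6561/7, …
g: a_k = 0, 9, -27/2, 27, -243/4, 729/5, -729/2, 6561/7, …
h₀=f·g: eliminate ⇒ L₀, order ≤ 2·2.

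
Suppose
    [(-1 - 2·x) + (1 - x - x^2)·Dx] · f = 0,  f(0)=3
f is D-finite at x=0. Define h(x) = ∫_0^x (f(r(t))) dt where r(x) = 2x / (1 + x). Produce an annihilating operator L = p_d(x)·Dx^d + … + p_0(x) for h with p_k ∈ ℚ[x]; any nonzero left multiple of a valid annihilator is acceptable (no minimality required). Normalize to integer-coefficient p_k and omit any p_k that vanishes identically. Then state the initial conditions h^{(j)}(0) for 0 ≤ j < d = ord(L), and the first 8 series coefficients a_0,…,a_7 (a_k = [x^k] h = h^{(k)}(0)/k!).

L = (2 + 10·x)·Dx + (-1 - x + 5·x^2 + 5·x^3)·Dx^2  (order 2).
h: a_k = 0, 3, 3, 6, 15/2, 18, 25, 450/7, …
ICs: h(0) = 0, h′(0) = 3.

f: a_k = 3, 3, 6, 9, 15, 24, 39, 63, …
L₀ from L_f via x↦r, Dx↦r'^{-1}Dx.
h=∫h₀ ⇒ L = L₀·Dx.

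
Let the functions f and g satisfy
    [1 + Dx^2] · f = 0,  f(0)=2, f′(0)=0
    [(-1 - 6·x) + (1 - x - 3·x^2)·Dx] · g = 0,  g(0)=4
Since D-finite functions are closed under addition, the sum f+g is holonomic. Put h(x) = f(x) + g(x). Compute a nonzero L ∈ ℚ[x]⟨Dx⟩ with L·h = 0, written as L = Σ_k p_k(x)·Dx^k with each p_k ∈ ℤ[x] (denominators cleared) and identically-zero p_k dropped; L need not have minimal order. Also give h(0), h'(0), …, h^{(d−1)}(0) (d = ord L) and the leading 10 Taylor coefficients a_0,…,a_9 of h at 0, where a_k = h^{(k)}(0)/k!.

L = (-43 - 292·x - 307·x^2 - 624·x^3 - 45·x^4 - 54·x^5) + (9 + 7·x + 6·x^2 - 91·x^3 - 144·x^4 - 27·x^5 - 27·x^6)·Dx + (-43 - 292·x - 307·x^2 - 624·x^3 - 45·x^4 - 54·x^5)·Dx^2 + (9 + 7·x + 6·x^2 - 91·x^3 - 144·x^4 - 27·x^5 - 27·x^6)·Dx^3  (order 3).
h: a_k = 6, 4, 15, 28, 913/12, 160, 139679/360, 868, 40965121/20160, 4636, …
ICs: h(0) = 6, h′(0) = 4, h′′(0) = 30.

f: a_k = 2, 0, -1, 0, 1/12, 0, -1/360, 0, 1/20160, 0, …
g: a_k = 4, 4, 16, 28, 76, 160, 388, 868, 2032, 4636, …
L₀ := lclm(L_f,L_g); ord L₀ ≤ 2+1.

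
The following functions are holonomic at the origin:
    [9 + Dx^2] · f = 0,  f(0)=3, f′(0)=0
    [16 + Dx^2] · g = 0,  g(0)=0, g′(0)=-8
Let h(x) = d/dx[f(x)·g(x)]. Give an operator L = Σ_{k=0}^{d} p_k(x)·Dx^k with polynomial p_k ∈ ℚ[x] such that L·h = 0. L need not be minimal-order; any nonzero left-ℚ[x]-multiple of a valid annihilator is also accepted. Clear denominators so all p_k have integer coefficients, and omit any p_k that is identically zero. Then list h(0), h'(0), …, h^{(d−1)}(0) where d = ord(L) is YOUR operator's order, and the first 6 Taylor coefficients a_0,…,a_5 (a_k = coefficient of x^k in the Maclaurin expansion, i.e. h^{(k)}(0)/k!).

f: a_k = 3, 0, -27/2, 0, 81/8, 0, …
g: a_k = 0, -8, 0, 64/3, 0, -256/15, …
Product ⇒ symmetric product L₀, ord ≤ 4.
Derive L from L₀ (diff closure).
L = 49 + 50·Dx^2 + Dx^4  (order 4).
h: a_k = -24, 0, 516, 0, -2101, 0, …
ICs: h(0) = -24, h′(0) = 0, h′′(0) = 1032, h′′′(0) = 0.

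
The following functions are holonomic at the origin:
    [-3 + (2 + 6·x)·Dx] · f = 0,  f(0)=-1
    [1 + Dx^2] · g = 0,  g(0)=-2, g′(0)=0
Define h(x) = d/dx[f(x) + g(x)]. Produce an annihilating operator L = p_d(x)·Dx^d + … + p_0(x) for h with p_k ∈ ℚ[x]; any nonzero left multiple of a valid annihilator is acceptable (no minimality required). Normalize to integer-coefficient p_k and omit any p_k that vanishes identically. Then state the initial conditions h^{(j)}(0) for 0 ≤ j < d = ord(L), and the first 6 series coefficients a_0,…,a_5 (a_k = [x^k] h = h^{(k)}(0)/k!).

f: a_k = -1, -3/2, 9/8, -27/16, 405/128, -1701/256, …
g: a_k = -2, 0, 1, 0, -1/12, 0, …
L₀ := lclm(L_f,L_g); ord L₀ ≤ 1+2.
Differentiate: ansatz ord ≤ ord L₀ ⇒ L.
L = (-417 - 72·x - 108·x^2) + (-62 - 234·x - 216·x^2 - 216·x^3)·Dx + (-417 - 72·x - 108·x^2)·Dx^2 + (-62 - 234·x - 216·x^2 - 216·x^3)·Dx^3  (order 3).
h: a_k = -3/2, 17/4, -81/16, 1183/96, -8505/256, 689033/7680, …
ICs: h(0) = -3/2, h′(0) = 17/4, h′′(0) = -81/8.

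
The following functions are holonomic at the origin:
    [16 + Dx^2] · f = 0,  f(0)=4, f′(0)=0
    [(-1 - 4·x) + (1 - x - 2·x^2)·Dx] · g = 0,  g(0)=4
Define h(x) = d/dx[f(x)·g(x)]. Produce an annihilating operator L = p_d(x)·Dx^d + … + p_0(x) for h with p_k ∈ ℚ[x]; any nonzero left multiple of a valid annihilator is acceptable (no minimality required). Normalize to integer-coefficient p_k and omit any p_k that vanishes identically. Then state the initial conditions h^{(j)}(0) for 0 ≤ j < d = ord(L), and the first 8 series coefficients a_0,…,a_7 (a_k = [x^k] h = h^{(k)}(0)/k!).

L = (4 - 128·x - 192·x^2 + 256·x^3 + 256·x^4) + (-5 - 12·x + 48·x^2 + 64·x^3)·Dx + (3 - 7·x - 10·x^2 + 16·x^3 + 16·x^4)·Dx^2  (order 2).
h: a_k = 16, -160, -144, -448/3, -2000/3, -26912/15, -178192/45, -2867072/315, …
ICs: h(0) = 16, h′(0) = -160.

f: a_k = 4, 0, -32, 0, 128/3, 0, -1024/45, 0, …
g: a_k = 4, 4, 12, 20, 44, 84, 172, 340, …
f·g: L₀ = L_f ⊗_s L_g, ord ≤ 2·1.
h₀' ⇒ L via d/dx closure of L₀.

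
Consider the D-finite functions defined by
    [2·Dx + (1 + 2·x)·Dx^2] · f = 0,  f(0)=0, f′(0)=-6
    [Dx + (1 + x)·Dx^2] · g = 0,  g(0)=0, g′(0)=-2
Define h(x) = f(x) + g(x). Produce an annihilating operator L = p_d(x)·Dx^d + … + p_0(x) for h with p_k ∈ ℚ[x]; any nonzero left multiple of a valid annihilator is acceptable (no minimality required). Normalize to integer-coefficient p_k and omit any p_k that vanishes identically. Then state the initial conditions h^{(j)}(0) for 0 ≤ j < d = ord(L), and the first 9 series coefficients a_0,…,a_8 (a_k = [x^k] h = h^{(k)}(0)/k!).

L = 4·Dx + (6 + 8·x)·Dx^2 + (1 + 3·x + 2·x^2)·Dx^3  (order 3).
h: a_k = 0, -8, 7, -26/3, 25/2, -98/5, 97/3, -386/7, 385/4, …
ICs: h(0) = 0, h′(0) = -8, h′′(0) = 14.

f: a_k = 0, -6, 6, -8, 12, -96/5, 32, -384/7, 96, …
g: a_k = 0, -2, 1, -2/3, 1/2, -2/5, 1/3, -2/7, 1/4, …
Sum ⇒ L₀ = lclm(L_f,L_g) in ℚ(x)⟨Dx⟩.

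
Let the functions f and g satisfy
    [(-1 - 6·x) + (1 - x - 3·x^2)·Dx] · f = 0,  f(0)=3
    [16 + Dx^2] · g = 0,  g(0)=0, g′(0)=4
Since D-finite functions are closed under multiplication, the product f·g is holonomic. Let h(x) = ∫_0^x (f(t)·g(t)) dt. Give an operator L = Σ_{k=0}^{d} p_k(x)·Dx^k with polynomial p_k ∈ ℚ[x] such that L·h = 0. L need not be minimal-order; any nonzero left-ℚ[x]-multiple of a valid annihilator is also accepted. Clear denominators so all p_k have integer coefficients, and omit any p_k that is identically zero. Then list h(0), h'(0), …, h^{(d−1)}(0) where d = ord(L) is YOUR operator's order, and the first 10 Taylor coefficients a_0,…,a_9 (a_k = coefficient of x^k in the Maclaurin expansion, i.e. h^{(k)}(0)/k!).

f: a_k = 3, 3, 12, 21, 57, 120, 291, 651, 1524, 3477, …
g: a_k = 0, 4, 0, -32/3, 0, 128/15, 0, -1024/315, 0, 2048/2835, …
h₀=f·g: eliminate ⇒ L₀, order ≤ 1·2.
h=∫₀ˣh₀: take L = L₀·Dx.
L = (-10 + 16·x + 48·x^2)·Dx + (2 + 12·x)·Dx^2 + (-1 + x + 3·x^2)·Dx^3  (order 3).
h: a_k = 0, 0, 6, 4, 4, 52/5, 314/15, 1408/35, 17027/210, 156812/945, …
ICs: h(0) = 0, h′(0) = 0, h′′(0) = 12.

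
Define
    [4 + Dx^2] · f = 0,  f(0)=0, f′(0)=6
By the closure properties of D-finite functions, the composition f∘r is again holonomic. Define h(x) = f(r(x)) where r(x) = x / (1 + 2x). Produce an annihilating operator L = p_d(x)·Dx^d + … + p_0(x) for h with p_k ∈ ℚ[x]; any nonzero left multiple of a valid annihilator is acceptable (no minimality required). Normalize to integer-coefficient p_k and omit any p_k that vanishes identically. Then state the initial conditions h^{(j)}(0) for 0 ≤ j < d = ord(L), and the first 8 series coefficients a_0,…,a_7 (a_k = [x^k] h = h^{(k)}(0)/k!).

f: a_k = 0, 6, 0, -4, 0, 4/5, 0, -8/105, …
f∘r: x↦r, Dx↦Dx/r' in L_f ⇒ L₀.
L = 4 + (4 + 24·x + 48·x^2 + 32·x^3)·Dx + (1 + 8·x + 24·x^2 + 32·x^3 + 16·x^4)·Dx^2  (order 2).
h: a_k = 0, 6, -12, 20, -24, 4/5, 120, -55448/105, …
ICs: h(0) = 0, h′(0) = 6.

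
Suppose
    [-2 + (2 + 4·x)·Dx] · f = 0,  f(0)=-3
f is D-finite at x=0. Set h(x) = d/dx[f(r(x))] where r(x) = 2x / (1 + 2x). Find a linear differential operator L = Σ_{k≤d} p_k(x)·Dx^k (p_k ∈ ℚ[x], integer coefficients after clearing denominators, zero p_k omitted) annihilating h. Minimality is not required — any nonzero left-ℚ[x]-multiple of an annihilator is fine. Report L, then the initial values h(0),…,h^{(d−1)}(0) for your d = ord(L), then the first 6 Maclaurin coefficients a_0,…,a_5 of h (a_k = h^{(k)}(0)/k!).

L = (-6 - 24·x) + (-1 - 8·x - 12·x^2)·Dx  (order 1).
h: a_k = -6, 36, -180, 888, -4500, 23544, …
ICs: h(0) = -6.

f: a_k = -3, -3, 3/2, -3/2, 15/8, -21/8, …
h₀=f(r): pull back L_f along r ⇒ L₀.
h=h₀': d/dx-closure on L₀ ⇒ L.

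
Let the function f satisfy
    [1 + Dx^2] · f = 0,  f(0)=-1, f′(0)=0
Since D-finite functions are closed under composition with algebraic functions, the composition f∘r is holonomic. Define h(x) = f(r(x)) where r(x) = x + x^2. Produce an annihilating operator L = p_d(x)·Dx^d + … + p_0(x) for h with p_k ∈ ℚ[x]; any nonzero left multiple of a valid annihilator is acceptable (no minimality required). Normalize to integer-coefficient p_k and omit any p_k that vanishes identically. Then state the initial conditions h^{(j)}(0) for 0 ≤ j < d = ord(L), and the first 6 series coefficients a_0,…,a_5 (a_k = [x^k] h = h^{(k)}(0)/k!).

L = (1 + 6·x + 12·x^2 + 8·x^3) - 2·Dx + (1 + 2·x)·Dx^2  (order 2).
h: a_k = -1, 0, 1/2, 1, 11/24, -1/6, …
ICs: h(0) = -1, h′(0) = 0.

f: a_k = -1, 0, 1/2, 0, -1/24, 0, …
h₀=f(r): pull back L_f along r ⇒ L₀.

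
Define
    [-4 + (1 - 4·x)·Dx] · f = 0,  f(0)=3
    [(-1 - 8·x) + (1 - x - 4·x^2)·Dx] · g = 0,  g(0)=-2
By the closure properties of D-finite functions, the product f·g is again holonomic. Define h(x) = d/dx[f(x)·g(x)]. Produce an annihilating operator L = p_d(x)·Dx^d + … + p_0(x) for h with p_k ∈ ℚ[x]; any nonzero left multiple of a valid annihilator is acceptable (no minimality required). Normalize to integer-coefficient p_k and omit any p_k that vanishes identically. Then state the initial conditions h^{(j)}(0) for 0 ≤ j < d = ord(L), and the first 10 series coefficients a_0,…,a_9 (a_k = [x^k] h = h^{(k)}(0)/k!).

L = (50 - 96·x - 480·x^2 + 3072·x^4) + (-5 + 25·x + 48·x^2 - 320·x^3 + 768·x^5)·Dx  (order 1).
h: a_k = -30, -300, -1962, -11160, -57750, -283716, -1342530, -6193200, -28027566, -125022300, …
ICs: h(0) = -30.

f: a_k = 3, 12, 48, 192, 768, 3072, 12288, 49152, 196608, 786432, …
g: a_k = -2, -2, -10, -18, -58, -130, -362, -882, -2330, -5858, …
f·g: L₀ = L_f ⊗_s L_g, ord ≤ 1·1.
Differentiate: ansatz ord ≤ ord L₀ ⇒ L.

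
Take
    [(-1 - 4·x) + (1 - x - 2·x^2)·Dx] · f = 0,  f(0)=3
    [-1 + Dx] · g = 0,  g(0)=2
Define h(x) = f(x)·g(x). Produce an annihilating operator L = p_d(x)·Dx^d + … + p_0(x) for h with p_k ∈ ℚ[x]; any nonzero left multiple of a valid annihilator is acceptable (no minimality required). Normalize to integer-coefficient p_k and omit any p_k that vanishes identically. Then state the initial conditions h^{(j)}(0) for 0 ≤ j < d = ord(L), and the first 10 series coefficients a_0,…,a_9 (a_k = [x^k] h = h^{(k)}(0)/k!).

f: a_k = 3, 3, 9, 15, 33, 63, 129, 255, 513, 1023, …
g: a_k = 2, 2, 1, 1/3, 1/12, 1/60, 1/360, 1/2520, 1/20160, 1/181440, …
Product ⇒ symmetric product L₀, ord ≤ 1.
L = (2 + 3·x - 2·x^2) + (-1 + x + 2·x^2)·Dx  (order 1).
h: a_k = 6, 12, 27, 52, 425/4, 2103/10, 50737/120, 88558/105, 3783419/2240, 20417113/6048, …
ICs: h(0) = 6.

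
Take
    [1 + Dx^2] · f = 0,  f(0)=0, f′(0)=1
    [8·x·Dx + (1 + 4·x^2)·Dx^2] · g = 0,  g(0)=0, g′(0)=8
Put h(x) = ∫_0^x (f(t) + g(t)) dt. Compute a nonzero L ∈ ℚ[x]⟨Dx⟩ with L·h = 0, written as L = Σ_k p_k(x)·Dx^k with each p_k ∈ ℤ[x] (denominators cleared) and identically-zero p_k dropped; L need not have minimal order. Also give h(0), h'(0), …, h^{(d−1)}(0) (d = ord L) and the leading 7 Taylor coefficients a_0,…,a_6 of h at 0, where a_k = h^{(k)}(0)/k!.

f: a_k = 0, 1, 0, -1/6, 0, 1/120, 0, …
g: a_k = 0, 8, 0, -32/3, 0, 128/5, 0, …
h₀=f+g: left-lcm gives L₀, ord ≤ 4.
h=∫₀ˣh₀: take L = L₀·Dx.
L = (-376·x + 1600·x^3 + 128·x^5)·Dx^2 + (-7 + 76·x^2 + 432·x^4 + 64·x^6)·Dx^3 + (-376·x + 1600·x^3 + 128·x^5)·Dx^4 + (-7 + 76·x^2 + 432·x^4 + 64·x^6)·Dx^5  (order 5).
h: a_k = 0, 0, 9/2, 0, -65/24, 0, 3073/720, …
ICs: h(0) = 0, h′(0) = 0, h′′(0) = 9, h′′′(0) = 0, h′′′′(0) = -65.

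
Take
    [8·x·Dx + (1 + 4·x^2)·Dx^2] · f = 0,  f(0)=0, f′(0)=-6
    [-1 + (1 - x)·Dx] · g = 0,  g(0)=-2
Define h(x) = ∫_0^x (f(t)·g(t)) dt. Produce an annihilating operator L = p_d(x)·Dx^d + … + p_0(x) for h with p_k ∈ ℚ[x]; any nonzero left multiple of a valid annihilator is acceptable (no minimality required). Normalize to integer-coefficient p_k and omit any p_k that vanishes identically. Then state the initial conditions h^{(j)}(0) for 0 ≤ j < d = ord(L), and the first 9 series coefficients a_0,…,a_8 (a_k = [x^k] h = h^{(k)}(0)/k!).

f: a_k = 0, -6, 0, 8, 0, -96/5, 0, 384/7, 0, …
g: a_k = -2, -2, -2, -2, -2, -2, -2, -2, -2, …
Product ⇒ symmetric product L₀, ord ≤ 2.
∫: right-multiply L₀ by Dx.
L = 8·x·Dx + (2 - 8·x + 16·x^2)·Dx^2 + (-1 + x - 4·x^2 + 4·x^3)·Dx^3  (order 3).
h: a_k = 0, 0, 6, 4, -1, -4/5, 86/15, 172/35, -659/70, …
ICs: h(0) = 0, h′(0) = 0, h′′(0) = 12.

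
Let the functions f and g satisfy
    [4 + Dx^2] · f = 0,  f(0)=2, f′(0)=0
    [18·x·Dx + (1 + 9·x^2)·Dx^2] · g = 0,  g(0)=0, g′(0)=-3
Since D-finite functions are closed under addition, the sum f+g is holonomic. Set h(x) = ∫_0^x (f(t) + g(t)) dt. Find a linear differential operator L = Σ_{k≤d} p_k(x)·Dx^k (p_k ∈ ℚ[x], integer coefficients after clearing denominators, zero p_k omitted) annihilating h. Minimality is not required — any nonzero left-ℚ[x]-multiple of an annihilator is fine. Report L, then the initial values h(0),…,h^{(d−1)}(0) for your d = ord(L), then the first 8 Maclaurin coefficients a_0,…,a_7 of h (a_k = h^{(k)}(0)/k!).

f: a_k = 2, 0, -4, 0, 4/3, 0, -8/45, 0, …
g: a_k = 0, -3, 0, 9, 0, -243/5, 0, 2187/7, …
Weyl lclm of L_f,L_g ⇒ L₀ (ord ≤ 4).
∫: right-multiply L₀ by Dx.
L = (-3744·x + 37584·x^3 + 11664·x^5)·Dx^2 + (-28 + 864·x^2 + 10692·x^4 + 5832·x^6)·Dx^3 + (-936·x + 9396·x^3 + 2916·x^5)·Dx^4 + (-7 + 216·x^2 + 2673·x^4 + 1458·x^6)·Dx^5  (order 5).
h: a_k = 0, 2, -3/2, -4/3, 9/4, 4/15, -81/10, -8/315, …
ICs: h(0) = 0, h′(0) = 2, h′′(0) = -3, h′′′(0) = -8, h′′′′(0) = 54.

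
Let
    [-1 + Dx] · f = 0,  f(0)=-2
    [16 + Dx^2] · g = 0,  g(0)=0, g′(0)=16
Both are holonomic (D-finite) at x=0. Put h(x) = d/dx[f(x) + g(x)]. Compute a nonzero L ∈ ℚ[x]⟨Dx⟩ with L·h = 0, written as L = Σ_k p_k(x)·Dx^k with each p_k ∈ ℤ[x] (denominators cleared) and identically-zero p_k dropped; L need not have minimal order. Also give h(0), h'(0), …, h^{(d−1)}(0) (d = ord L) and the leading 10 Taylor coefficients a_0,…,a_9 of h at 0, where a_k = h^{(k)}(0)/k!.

L = 16 - 16·Dx + Dx^2 - Dx^3  (order 3).
h: a_k = 14, -2, -129, -1/3, 2047/12, -1/60, -3641/40, -1/2520, 524287/20160, -1/181440, …
ICs: h(0) = 14, h′(0) = -2, h′′(0) = -258.

f: a_k = -2, -2, -1, -1/3, -1/12, -1/60, -1/360, -1/2520, -1/20160, -1/181440, …
g: a_k = 0, 16, 0, -128/3, 0, 512/15, 0, -4096/315, 0, 8192/2835, …
Sum ⇒ L₀ = lclm(L_f,L_g) in ℚ(x)⟨Dx⟩.
h₀' ⇒ L via d/dx closure of L₀.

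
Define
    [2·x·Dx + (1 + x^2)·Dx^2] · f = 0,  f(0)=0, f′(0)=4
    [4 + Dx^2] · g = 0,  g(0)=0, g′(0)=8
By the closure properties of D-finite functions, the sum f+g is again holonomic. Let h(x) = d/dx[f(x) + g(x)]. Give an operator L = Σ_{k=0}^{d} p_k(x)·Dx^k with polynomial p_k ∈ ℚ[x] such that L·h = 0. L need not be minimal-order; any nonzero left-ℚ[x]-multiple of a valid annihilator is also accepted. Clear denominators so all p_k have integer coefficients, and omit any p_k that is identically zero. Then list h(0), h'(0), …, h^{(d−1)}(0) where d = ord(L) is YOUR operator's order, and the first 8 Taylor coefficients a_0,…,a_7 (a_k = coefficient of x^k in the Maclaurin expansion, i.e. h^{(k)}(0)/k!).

L = (-32·x + 80·x^3 + 16·x^5) + (4 + 32·x^2 + 36·x^4 + 8·x^6)·Dx + (-8·x + 20·x^3 + 4·x^5)·Dx^2 + (1 + 8·x^2 + 9·x^4 + 2·x^6)·Dx^3  (order 3).
h: a_k = 12, 0, -20, 0, 28/3, 0, -212/45, 0, …
ICs: h(0) = 12, h′(0) = 0, h′′(0) = -40.

f: a_k = 0, 4, 0, -4/3, 0, 4/5, 0, -4/7, …
g: a_k = 0, 8, 0, -16/3, 0, 16/15, 0, -32/315, …
L₀ := lclm(L_f,L_g); ord L₀ ≤ 2+2.
Differentiate: ansatz ord ≤ ord L₀ ⇒ L.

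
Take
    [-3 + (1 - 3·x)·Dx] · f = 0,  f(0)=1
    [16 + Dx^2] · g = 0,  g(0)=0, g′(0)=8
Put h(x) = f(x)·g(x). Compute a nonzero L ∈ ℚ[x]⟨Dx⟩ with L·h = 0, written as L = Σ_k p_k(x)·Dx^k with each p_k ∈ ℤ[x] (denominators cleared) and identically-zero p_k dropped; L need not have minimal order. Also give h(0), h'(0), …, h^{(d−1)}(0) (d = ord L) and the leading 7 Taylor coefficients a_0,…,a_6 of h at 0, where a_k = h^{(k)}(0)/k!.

f: a_k = 1, 3, 9, 27, 81, 243, 729, …
g: a_k = 0, 8, 0, -64/3, 0, 256/15, 0, …
Product ⇒ symmetric product L₀, ord ≤ 2.
L = (-16 + 48·x) + 6·Dx + (-1 + 3·x)·Dx^2  (order 2).
h: a_k = 0, 8, 24, 152/3, 152, 7096/15, 7096/5, …
ICs: h(0) = 0, h′(0) = 8.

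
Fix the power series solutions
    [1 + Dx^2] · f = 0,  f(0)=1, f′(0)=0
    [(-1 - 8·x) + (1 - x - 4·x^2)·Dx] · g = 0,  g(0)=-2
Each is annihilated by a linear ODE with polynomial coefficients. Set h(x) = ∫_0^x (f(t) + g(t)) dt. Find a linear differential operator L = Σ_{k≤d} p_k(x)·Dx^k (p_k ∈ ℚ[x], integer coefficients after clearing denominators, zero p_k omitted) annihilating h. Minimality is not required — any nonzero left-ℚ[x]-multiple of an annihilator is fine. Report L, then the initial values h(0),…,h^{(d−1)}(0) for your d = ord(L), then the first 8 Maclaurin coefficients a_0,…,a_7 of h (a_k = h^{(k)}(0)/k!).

L = (-55 - 486·x - 553·x^2 - 1488·x^3 - 80·x^4 - 128·x^5)·Dx + (11 + 11·x + 23·x^2 - 169·x^3 - 348·x^4 - 48·x^5 - 64·x^6)·Dx^2 + (-55 - 486·x - 553·x^2 - 1488·x^3 - 80·x^4 - 128·x^5)·Dx^3 + (11 + 11·x + 23·x^2 - 169·x^3 - 348·x^4 - 48·x^5 - 64·x^6)·Dx^4  (order 4).
h: a_k = 0, -1, -1, -7/2, -9/2, -1391/120, -65/3, -260641/5040, …
ICs: h(0) = 0, h′(0) = -1, h′′(0) = -2, h′′′(0) = -21.

f: a_k = 1, 0, -1/2, 0, 1/24, 0, -1/720, 0, …
g: a_k = -2, -2, -10, -18, -58, -130, -362, -882, …
h₀=f+g: left-lcm gives L₀, ord ≤ 3.
Integrate: L := L₀·Dx.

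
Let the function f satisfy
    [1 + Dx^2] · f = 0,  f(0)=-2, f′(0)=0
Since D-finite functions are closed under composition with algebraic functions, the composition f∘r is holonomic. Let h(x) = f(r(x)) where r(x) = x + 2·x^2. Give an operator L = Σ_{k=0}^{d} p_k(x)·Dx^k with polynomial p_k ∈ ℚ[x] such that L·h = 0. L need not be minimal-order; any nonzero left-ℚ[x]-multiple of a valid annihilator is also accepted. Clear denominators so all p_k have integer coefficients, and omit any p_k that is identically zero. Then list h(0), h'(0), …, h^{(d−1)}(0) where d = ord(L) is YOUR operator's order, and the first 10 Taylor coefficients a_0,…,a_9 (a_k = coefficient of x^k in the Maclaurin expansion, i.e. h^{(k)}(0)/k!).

L = (1 + 12·x + 48·x^2 + 64·x^3) - 4·Dx + (1 + 4·x)·Dx^2  (order 2).
h: a_k = -2, 0, 1, 4, 47/12, -2/3, -719/360, -79/30, -23521/20160, 559/1260, …
ICs: h(0) = -2, h′(0) = 0.

f: a_k = -2, 0, 1, 0, -1/12, 0, 1/360, 0, -1/20160, 0, …
h₀=f(r): pull back L_f along r ⇒ L₀.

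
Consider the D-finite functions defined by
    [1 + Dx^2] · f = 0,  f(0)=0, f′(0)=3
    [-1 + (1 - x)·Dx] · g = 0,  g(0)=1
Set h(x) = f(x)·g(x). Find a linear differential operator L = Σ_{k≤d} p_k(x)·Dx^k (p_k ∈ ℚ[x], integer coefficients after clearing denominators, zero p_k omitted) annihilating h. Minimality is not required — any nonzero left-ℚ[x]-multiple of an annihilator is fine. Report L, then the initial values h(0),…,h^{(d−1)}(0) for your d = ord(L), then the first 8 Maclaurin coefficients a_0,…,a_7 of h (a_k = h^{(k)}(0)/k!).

L = (-1 + x) + 2·Dx + (-1 + x)·Dx^2  (order 2).
h: a_k = 0, 3, 3, 5/2, 5/2, 101/40, 101/40, 4241/1680, …
ICs: h(0) = 0, h′(0) = 3.

f: a_k = 0, 3, 0, -1/2, 0, 1/40, 0, -1/1680, …
g: a_k = 1, 1, 1, 1, 1, 1, 1, 1, …
Product ⇒ symmetric product L₀, ord ≤ 2.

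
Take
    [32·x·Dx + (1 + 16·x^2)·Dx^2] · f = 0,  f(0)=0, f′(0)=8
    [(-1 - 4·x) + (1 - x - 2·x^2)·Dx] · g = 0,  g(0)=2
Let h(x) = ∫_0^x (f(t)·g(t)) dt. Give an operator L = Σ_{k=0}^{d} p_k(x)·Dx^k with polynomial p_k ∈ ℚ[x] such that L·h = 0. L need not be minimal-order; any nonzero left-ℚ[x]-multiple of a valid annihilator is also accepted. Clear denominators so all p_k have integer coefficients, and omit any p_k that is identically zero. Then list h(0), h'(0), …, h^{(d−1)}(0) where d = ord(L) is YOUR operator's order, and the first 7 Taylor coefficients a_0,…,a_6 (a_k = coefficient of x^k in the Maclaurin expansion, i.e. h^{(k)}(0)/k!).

L = (4 + 32·x + 192·x^2)·Dx + (2 - 24·x + 64·x^2 + 192·x^3)·Dx^2 + (-1 + x - 14·x^2 + 16·x^3 + 32·x^4)·Dx^3  (order 3).
h: a_k = 0, 0, 8, 16/3, -28/3, -16/15, 616/5, …
ICs: h(0) = 0, h′(0) = 0, h′′(0) = 16.

f: a_k = 0, 8, 0, -128/3, 0, 2048/5, 0, …
g: a_k = 2, 2, 6, 10, 22, 42, 86, …
h₀=f·g: eliminate ⇒ L₀, order ≤ 2·1.
Integrate: L := L₀·Dx.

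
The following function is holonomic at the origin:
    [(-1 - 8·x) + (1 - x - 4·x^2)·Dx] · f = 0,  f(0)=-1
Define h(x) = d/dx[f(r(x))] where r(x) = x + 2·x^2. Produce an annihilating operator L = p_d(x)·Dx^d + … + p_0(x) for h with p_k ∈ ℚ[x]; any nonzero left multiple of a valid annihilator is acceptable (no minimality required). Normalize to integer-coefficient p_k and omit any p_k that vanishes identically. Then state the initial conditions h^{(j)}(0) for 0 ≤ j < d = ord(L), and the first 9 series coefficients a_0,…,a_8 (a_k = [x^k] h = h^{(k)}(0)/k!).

f: a_k = -1, -1, -5, -9, -29, -65, -181, -441, -1165, …
L₀ from L_f via x↦r, Dx↦r'^{-1}Dx.
Differentiate: ansatz ord ≤ ord L₀ ⇒ L.
L = (14 + 20·x + 120·x^2 + 320·x^3 + 320·x^4) + (-1 - 3·x + 10·x^2 + 40·x^3 + 80·x^4 + 64·x^5)·Dx  (order 1).
h: a_k = -1, -14, -87, -412, -2025, -9594, -42987, -190904, -834957, …
ICs: h(0) = -1.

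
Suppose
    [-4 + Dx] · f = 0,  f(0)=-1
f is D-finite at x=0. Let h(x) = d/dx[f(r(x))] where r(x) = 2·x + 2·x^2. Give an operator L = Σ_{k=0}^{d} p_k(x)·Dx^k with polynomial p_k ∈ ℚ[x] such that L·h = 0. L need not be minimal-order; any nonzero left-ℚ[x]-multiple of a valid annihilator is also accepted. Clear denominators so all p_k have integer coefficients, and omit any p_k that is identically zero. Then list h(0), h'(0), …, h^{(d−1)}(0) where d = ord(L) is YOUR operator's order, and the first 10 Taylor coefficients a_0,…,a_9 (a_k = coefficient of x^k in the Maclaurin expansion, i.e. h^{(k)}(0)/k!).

f: a_k = -1, -4, -8, -32/3, -32/3, -128/15, -256/45, -1024/315, -512/315, -2048/2835, …
f∘r: x↦r, Dx↦Dx/r' in L_f ⇒ L₀.
Differentiate: ansatz ord ≤ ord L₀ ⇒ L.
L = (10 + 32·x + 32·x^2) + (-1 - 2·x)·Dx  (order 1).
h: a_k = -8, -80, -448, -5504/3, -18176/3, -255488/15, -378880/9, -29462528/315, -59772928/315, -144072704/405, …
ICs: h(0) = -8.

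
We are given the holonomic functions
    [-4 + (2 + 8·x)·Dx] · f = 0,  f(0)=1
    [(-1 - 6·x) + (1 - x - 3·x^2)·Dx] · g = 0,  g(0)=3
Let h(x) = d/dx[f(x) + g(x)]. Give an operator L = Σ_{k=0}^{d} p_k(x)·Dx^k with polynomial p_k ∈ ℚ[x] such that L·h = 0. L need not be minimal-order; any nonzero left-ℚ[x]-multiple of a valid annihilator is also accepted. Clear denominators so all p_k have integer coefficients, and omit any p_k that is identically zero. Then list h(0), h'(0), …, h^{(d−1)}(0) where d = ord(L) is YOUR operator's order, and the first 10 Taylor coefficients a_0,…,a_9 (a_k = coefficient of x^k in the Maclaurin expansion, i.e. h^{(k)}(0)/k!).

L = (-90 - 516·x - 1548·x^2 - 1296·x^3 - 1620·x^4) + (-15 - 288·x - 1752·x^2 - 4068·x^3 - 4914·x^4 - 4860·x^5)·Dx + (5 + 45·x + 109·x^2 - 18·x^3 - 468·x^4 - 1278·x^5 - 1080·x^6)·Dx^2  (order 2).
h: a_k = 5, 20, 75, 188, 740, 1242, 6405, 5328, 57033, -16750, …
ICs: h(0) = 5, h′(0) = 20.

f: a_k = 1, 2, -2, 4, -10, 28, -84, 264, -858, 2860, …
g: a_k = 3, 3, 12, 21, 57, 120, 291, 651, 1524, 3477, …
Sum ⇒ L₀ = lclm(L_f,L_g) in ℚ(x)⟨Dx⟩.
Derive L from L₀ (diff closure).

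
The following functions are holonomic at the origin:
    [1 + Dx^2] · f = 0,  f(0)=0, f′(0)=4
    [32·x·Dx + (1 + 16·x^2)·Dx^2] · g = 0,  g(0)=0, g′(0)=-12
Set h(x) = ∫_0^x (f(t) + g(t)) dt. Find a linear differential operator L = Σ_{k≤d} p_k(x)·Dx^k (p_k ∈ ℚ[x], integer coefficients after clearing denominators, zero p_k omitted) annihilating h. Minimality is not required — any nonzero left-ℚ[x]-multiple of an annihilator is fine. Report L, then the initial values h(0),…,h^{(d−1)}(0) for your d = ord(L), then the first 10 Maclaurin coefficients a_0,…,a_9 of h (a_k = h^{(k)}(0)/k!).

f: a_k = 0, 4, 0, -2/3, 0, 1/30, 0, -1/1260, 0, 1/90720, …
g: a_k = 0, -12, 0, 64, 0, -3072/5, 0, 49152/7, 0, -262144/3, …
L₀ := lclm(L_f,L_g); ord L₀ ≤ 2+2.
h=∫₀ˣh₀: take L = L₀·Dx.
L = (-6112·x + 99328·x^3 + 8192·x^5)·Dx^2 + (-31 + 1072·x^2 + 25344·x^4 + 4096·x^6)·Dx^3 + (-6112·x + 99328·x^3 + 8192·x^5)·Dx^4 + (-31 + 1072·x^2 + 25344·x^4 + 4096·x^6)·Dx^5  (order 5).
h: a_k = 0, 0, -4, 0, 95/6, 0, -18431/180, 0, 8847359/10080, 0, …
ICs: h(0) = 0, h′(0) = 0, h′′(0) = -8, h′′′(0) = 0, h′′′′(0) = 380.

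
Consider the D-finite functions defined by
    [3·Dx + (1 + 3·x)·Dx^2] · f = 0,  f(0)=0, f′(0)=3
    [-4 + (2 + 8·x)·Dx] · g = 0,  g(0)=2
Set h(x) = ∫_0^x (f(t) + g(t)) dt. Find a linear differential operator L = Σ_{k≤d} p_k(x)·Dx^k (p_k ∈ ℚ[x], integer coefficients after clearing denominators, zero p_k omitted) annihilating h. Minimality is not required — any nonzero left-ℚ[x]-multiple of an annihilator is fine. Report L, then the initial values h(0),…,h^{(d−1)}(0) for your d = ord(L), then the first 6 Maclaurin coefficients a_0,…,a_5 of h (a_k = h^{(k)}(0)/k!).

f: a_k = 0, 3, -9/2, 9, -81/4, 243/5, …
g: a_k = 2, 4, -4, 8, -20, 56, …
Sum ⇒ L₀ = lclm(L_f,L_g) in ℚ(x)⟨Dx⟩.
Integrate: L := L₀·Dx.
L = 36·x·Dx^2 + (6 + 72·x + 180·x^2)·Dx^3 + (1 + 13·x + 54·x^2 + 72·x^3)·Dx^4  (order 4).
h: a_k = 0, 2, 7/2, -17/6, 17/4, -161/20, …
ICs: h(0) = 0, h′(0) = 2, h′′(0) = 7, h′′′(0) = -17.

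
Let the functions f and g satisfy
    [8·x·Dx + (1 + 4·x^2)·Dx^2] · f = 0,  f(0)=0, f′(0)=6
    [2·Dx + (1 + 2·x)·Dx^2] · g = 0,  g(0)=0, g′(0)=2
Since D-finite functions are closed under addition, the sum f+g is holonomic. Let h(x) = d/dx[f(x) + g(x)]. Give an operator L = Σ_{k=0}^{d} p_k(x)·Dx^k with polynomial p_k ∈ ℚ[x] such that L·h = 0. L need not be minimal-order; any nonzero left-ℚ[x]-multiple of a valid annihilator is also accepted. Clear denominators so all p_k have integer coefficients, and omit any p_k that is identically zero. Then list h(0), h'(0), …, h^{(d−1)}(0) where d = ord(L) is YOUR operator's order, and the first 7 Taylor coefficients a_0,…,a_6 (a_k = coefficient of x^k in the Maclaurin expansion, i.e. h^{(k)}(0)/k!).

f: a_k = 0, 6, 0, -8, 0, 96/5, 0, …
g: a_k = 0, 2, -2, 8/3, -4, 32/5, -32/3, …
Sum ⇒ L₀ = lclm(L_f,L_g) in ℚ(x)⟨Dx⟩.
Differentiate: ansatz ord ≤ ord L₀ ⇒ L.
L = (-8 - 48·x + 96·x^2 + 64·x^3) + (-8 - 16·x + 192·x^3 + 128·x^4)·Dx + (-1 + 2·x + 8·x^2 + 16·x^3 + 48·x^4 + 32·x^5)·Dx^2  (order 2).
h: a_k = 8, -4, -16, -16, 128, -64, -256, …
ICs: h(0) = 8, h′(0) = -4.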